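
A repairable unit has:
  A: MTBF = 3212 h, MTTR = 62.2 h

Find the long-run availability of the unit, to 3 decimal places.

0.981

A(A) = MTBF/(MTBF+MTTR) = 3212/(3212+62.2) = 0.981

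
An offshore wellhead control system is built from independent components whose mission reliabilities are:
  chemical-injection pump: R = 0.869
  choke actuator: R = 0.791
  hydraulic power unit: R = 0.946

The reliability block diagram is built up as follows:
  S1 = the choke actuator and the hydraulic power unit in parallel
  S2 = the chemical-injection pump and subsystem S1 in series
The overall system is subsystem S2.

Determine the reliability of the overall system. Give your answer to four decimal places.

0.8592

Parallel (choke actuator and hydraulic power unit): 1 − (1 − 0.791000)(1 − 0.946000) = 0.988714
Series (chemical-injection pump and [0.988714]): 0.869000 × 0.988714 = 0.8592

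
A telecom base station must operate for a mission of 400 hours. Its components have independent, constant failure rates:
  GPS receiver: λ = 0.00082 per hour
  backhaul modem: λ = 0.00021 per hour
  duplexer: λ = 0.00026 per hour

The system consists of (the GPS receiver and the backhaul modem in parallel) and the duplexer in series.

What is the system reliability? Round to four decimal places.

0.8809

R(GPS receiver) = exp(−0.00082 × 400) = 0.720363
R(backhaul modem) = exp(−0.00021 × 400) = 0.919431
R(duplexer) = exp(−0.00026 × 400) = 0.901225
Parallel (GPS receiver and backhaul modem): 1 − (1 − 0.720363)(1 − 0.919431) = 0.977470
Series ([0.977470] and duplexer): 0.977470 × 0.901225 = 0.8809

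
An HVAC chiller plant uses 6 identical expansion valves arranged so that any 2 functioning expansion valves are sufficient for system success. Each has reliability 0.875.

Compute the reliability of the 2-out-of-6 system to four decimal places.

R = Σ_{i=2}^{6} C(6,i) p^i (1−p)^{6−i} with p = 0.875
C(6,2)·0.875^2·0.125^4 = 0.002804
C(6,3)·0.875^3·0.125^3 = 0.026169
C(6,4)·0.875^4·0.125^2 = 0.137386
C(6,5)·0.875^5·0.125^1 = 0.384682
C(6,6)·0.875^6·0.125^0 = 0.448795
Sum = 0.9998

0.9998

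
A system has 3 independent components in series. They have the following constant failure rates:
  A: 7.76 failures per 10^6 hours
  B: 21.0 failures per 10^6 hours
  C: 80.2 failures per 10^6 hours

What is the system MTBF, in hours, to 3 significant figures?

Series of exponential components: λ_sys = Σ λ_i
λ_sys = 0.00000776 + 0.0000210 + 0.0000802 = 1.0896e-04 /h
MTBF = 1 / λ_sys = 9180 h

9180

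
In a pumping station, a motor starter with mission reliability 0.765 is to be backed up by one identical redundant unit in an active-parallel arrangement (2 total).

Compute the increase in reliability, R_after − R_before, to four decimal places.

0.1798

R_before = 0.765
R_after = 1 − (1 − 0.765)^2 = 0.9448
ΔR = 0.9448 − 0.765 = 0.1798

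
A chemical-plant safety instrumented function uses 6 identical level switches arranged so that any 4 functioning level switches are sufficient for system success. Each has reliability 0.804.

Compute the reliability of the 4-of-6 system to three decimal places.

0.906

R = Σ_{i=4}^{6} C(6,i) p^i (1−p)^{6−i} with p = 0.804
C(6,4)·0.804^4·0.196^2 = 0.24078
C(6,5)·0.804^5·0.196^1 = 0.39508
C(6,6)·0.804^6·0.196^0 = 0.27011
Sum = 0.906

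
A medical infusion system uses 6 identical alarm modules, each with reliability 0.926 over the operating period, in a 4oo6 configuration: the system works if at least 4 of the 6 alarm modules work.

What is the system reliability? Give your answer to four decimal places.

0.9932

R = Σ_{i=4}^{6} C(6,i) p^i (1−p)^{6−i} with p = 0.926
C(6,4)·0.926^4·0.074^2 = 0.060395
C(6,5)·0.926^5·0.074^1 = 0.302300
C(6,6)·0.926^6·0.074^0 = 0.630472
Sum = 0.9932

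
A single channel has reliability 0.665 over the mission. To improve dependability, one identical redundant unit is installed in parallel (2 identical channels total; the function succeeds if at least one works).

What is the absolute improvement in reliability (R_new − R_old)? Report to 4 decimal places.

R_before = 0.665
R_after = 1 − (1 − 0.665)^2 = 0.8878
ΔR = 0.8878 − 0.665 = 0.2228

0.2228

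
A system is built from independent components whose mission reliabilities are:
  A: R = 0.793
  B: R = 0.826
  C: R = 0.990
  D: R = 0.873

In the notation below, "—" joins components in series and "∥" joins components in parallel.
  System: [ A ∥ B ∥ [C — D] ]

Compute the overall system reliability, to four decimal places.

0.9951

Series (C and D): 0.990000 × 0.873000 = 0.864270
Parallel (A, B, and [0.864270]): 1 − (1 − 0.793000)(1 − 0.826000)(1 − 0.864270) = 0.9951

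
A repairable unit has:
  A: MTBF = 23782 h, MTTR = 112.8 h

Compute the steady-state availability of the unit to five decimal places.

0.99528

A(A) = MTBF/(MTBF+MTTR) = 23782/(23782+112.8) = 0.99528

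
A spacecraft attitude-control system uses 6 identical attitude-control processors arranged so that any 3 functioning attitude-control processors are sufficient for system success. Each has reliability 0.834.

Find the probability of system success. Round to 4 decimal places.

R = Σ_{i=3}^{6} C(6,i) p^i (1−p)^{6−i} with p = 0.834
C(6,3)·0.834^3·0.166^3 = 0.053070
C(6,4)·0.834^4·0.166^2 = 0.199973
C(6,5)·0.834^5·0.166^1 = 0.401874
C(6,6)·0.834^6·0.166^0 = 0.336509
Sum = 0.9914

0.9914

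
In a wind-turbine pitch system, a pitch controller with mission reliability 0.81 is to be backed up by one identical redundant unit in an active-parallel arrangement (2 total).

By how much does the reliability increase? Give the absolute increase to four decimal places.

R_before = 0.81
R_after = 1 − (1 − 0.81)^2 = 0.9639
ΔR = 0.9639 − 0.81 = 0.1539

0.1539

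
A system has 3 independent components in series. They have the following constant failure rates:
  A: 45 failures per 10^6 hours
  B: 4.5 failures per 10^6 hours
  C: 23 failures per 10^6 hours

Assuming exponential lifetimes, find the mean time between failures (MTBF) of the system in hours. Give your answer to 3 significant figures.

Series of exponential components: λ_sys = Σ λ_i
λ_sys = 0.000045 + 0.0000045 + 0.000023 = 7.2500e-05 /h
MTBF = 1 / λ_sys = 13800 h

13800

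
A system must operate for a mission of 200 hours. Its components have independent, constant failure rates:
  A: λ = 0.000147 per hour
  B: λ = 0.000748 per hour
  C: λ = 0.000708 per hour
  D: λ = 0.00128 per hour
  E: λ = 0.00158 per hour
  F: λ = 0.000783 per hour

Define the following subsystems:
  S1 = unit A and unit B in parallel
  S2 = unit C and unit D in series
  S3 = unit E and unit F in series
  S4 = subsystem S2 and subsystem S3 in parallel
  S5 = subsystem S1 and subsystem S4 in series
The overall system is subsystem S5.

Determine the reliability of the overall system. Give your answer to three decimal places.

0.873

R(A) = exp(−0.000147 × 200) = 0.97103
R(B) = exp(−0.000748 × 200) = 0.86105
R(C) = exp(−0.000708 × 200) = 0.86797
R(D) = exp(−0.00128 × 200) = 0.77414
R(E) = exp(−0.00158 × 200) = 0.72906
R(F) = exp(−0.000783 × 200) = 0.85505
Parallel (A and B): 1 − (1 − 0.97103)(1 − 0.86105) = 0.99597
Series (C and D): 0.86797 × 0.77414 = 0.67193
Series (E and F): 0.72906 × 0.85505 = 0.62338
Parallel ([0.67193] and [0.62338]): 1 − (1 − 0.67193)(1 − 0.62338) = 0.87644
Series ([0.99597] and [0.87644]): 0.99597 × 0.87644 = 0.873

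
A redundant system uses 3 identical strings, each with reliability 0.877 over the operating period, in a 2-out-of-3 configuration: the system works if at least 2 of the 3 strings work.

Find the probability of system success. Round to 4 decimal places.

R = Σ_{i=2}^{3} C(3,i) p^i (1−p)^{3−i} with p = 0.877
C(3,2)·0.877^2·0.123^1 = 0.283809
C(3,3)·0.877^3·0.123^0 = 0.674526
Sum = 0.9583

0.9583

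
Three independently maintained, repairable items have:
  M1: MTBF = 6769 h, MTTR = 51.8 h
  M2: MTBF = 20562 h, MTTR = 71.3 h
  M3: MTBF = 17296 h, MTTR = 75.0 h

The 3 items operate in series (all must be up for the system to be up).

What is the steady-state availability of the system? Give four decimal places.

0.9847

A(M1) = MTBF/(MTBF+MTTR) = 6769/(6769+51.8) = 0.992406
A(M2) = MTBF/(MTBF+MTTR) = 20562/(20562+71.3) = 0.996544
A(M3) = MTBF/(MTBF+MTTR) = 17296/(17296+75.0) = 0.995682
Series availability: 0.992406 × 0.996544 × 0.995682 = 0.9847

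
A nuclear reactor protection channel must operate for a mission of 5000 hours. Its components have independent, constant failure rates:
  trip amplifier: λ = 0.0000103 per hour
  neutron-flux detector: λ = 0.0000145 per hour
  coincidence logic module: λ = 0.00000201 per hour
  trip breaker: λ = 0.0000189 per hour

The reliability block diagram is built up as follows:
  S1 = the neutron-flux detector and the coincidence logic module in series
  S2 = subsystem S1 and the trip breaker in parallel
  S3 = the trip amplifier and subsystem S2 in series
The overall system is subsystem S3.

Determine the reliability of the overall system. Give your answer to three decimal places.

0.943

R(trip amplifier) = exp(−0.0000103 × 5000) = 0.94980
R(neutron-flux detector) = exp(−0.0000145 × 5000) = 0.93007
R(coincidence logic module) = exp(−0.00000201 × 5000) = 0.99000
R(trip breaker) = exp(−0.0000189 × 5000) = 0.90983
Series (neutron-flux detector and coincidence logic module): 0.93007 × 0.99000 = 0.92077
Parallel ([0.92077] and trip breaker): 1 − (1 − 0.92077)(1 − 0.90983) = 0.99286
Series (trip amplifier and [0.99286]): 0.94980 × 0.99286 = 0.943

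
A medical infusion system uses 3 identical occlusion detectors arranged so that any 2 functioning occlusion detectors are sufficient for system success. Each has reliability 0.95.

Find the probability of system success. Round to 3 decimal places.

R = Σ_{i=2}^{3} C(3,i) p^i (1−p)^{3−i} with p = 0.95
C(3,2)·0.95^2·0.05^1 = 0.13538
C(3,3)·0.95^3·0.05^0 = 0.85738
Sum = 0.993

0.993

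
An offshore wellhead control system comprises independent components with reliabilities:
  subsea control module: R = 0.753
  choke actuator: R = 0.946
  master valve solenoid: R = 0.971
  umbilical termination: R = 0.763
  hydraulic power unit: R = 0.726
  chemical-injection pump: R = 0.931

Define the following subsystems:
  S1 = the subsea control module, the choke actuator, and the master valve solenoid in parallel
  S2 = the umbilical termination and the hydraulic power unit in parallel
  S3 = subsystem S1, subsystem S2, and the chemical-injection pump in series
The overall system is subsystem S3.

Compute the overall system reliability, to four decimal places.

0.8702

Parallel (subsea control module, choke actuator, and master valve solenoid): 1 − (1 − 0.753000)(1 − 0.946000)(1 − 0.971000) = 0.999613
Parallel (umbilical termination and hydraulic power unit): 1 − (1 − 0.763000)(1 − 0.726000) = 0.935062
Series ([0.999613], [0.935062], and chemical-injection pump): 0.999613 × 0.935062 × 0.931000 = 0.8702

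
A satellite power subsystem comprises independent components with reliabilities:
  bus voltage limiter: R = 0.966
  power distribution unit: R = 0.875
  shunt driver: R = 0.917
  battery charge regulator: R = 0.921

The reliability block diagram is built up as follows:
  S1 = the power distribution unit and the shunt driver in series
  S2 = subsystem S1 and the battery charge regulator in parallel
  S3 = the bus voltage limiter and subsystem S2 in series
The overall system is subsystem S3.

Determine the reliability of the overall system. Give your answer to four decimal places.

0.9509

Series (power distribution unit and shunt driver): 0.875000 × 0.917000 = 0.802375
Parallel ([0.802375] and battery charge regulator): 1 − (1 − 0.802375)(1 − 0.921000) = 0.984388
Series (bus voltage limiter and [0.984388]): 0.966000 × 0.984388 = 0.9509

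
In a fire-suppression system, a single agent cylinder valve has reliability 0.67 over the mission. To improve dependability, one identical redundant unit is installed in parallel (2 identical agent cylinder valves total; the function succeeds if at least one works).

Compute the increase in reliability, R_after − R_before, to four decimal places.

R_before = 0.67
R_after = 1 − (1 − 0.67)^2 = 0.8911
ΔR = 0.8911 − 0.67 = 0.2211

0.2211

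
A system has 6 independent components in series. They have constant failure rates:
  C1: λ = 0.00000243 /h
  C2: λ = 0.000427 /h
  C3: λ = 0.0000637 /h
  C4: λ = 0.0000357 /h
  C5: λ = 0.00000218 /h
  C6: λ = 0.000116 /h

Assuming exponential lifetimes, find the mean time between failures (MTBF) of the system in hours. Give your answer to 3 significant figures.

1550

Series of exponential components: λ_sys = Σ λ_i
λ_sys = 0.00000243 + 0.000427 + 0.0000637 + 0.0000357 + 0.00000218 + 0.000116 = 6.4701e-04 /h
MTBF = 1 / λ_sys = 1550 h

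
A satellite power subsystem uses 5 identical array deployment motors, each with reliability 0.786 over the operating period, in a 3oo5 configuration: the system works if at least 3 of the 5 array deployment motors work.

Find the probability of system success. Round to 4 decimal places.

R = Σ_{i=3}^{5} C(5,i) p^i (1−p)^{5−i} with p = 0.786
C(5,3)·0.786^3·0.214^2 = 0.222380
C(5,4)·0.786^4·0.214^1 = 0.408389
C(5,5)·0.786^5·0.214^0 = 0.299994
Sum = 0.9308

0.9308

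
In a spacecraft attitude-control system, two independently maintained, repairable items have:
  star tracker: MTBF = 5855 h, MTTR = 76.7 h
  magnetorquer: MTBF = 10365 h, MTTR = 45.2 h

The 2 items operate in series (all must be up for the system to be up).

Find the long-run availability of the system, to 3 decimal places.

A(star tracker) = MTBF/(MTBF+MTTR) = 5855/(5855+76.7) = 0.987069
A(magnetorquer) = MTBF/(MTBF+MTTR) = 10365/(10365+45.2) = 0.995658
Series availability: 0.987069 × 0.995658 = 0.983

0.983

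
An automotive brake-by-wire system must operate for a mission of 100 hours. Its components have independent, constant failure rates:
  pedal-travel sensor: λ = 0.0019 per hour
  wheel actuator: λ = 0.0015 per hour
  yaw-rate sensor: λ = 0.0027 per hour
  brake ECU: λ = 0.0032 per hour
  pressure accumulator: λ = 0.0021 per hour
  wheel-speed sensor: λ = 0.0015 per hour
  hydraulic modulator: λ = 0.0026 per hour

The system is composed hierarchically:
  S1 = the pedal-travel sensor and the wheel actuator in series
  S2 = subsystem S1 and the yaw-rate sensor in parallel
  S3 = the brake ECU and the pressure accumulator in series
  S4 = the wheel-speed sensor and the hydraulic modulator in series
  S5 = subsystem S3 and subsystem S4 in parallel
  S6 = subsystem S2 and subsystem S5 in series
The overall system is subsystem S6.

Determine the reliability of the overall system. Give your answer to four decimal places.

R(pedal-travel sensor) = exp(−0.0019 × 100) = 0.826959
R(wheel actuator) = exp(−0.0015 × 100) = 0.860708
R(yaw-rate sensor) = exp(−0.0027 × 100) = 0.763379
R(brake ECU) = exp(−0.0032 × 100) = 0.726149
R(pressure accumulator) = exp(−0.0021 × 100) = 0.810584
R(wheel-speed sensor) = exp(−0.0015 × 100) = 0.860708
R(hydraulic modulator) = exp(−0.0026 × 100) = 0.771052
Series (pedal-travel sensor and wheel actuator): 0.826959 × 0.860708 = 0.711770
Parallel ([0.711770] and yaw-rate sensor): 1 − (1 − 0.711770)(1 − 0.763379) = 0.931799
Series (brake ECU and pressure accumulator): 0.726149 × 0.810584 = 0.588605
Series (wheel-speed sensor and hydraulic modulator): 0.860708 × 0.771052 = 0.663651
Parallel ([0.588605] and [0.663651]): 1 − (1 − 0.588605)(1 − 0.663651) = 0.861628
Series ([0.931799] and [0.861628]): 0.931799 × 0.861628 = 0.8029

0.8029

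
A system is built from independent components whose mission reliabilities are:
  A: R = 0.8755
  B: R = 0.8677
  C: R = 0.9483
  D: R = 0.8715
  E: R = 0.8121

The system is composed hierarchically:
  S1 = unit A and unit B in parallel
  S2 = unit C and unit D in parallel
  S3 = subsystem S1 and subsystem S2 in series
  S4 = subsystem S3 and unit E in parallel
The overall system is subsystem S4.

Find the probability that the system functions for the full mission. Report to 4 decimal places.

0.9957

Parallel (A and B): 1 − (1 − 0.875500)(1 − 0.867700) = 0.983529
Parallel (C and D): 1 − (1 − 0.948300)(1 − 0.871500) = 0.993357
Series ([0.983529] and [0.993357]): 0.983529 × 0.993357 = 0.976995
Parallel ([0.976995] and E): 1 − (1 − 0.976995)(1 − 0.812100) = 0.9957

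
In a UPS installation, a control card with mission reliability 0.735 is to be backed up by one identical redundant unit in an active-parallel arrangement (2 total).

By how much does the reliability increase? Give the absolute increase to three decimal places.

0.195

R_before = 0.735
R_after = 1 − (1 − 0.735)^2 = 0.930
ΔR = 0.930 − 0.735 = 0.195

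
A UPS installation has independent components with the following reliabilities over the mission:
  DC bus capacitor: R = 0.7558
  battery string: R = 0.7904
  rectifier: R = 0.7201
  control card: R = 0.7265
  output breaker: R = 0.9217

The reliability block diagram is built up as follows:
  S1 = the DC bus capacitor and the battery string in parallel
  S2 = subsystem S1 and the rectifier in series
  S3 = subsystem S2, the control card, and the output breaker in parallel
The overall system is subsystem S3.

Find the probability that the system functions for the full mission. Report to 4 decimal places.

Parallel (DC bus capacitor and battery string): 1 − (1 − 0.755800)(1 − 0.790400) = 0.948816
Series ([0.948816] and rectifier): 0.948816 × 0.720100 = 0.683242
Parallel ([0.683242], control card, and output breaker): 1 − (1 − 0.683242)(1 − 0.726500)(1 − 0.921700) = 0.9932

0.9932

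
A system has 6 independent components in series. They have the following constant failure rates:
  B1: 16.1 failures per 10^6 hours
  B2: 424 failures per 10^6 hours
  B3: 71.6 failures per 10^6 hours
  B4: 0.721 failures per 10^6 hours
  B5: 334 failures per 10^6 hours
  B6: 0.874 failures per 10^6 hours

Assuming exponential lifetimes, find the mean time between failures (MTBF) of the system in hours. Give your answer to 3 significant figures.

1180

Series of exponential components: λ_sys = Σ λ_i
λ_sys = 0.0000161 + 0.000424 + 0.0000716 + 0.000000721 + 0.000334 + 0.000000874 = 8.4729e-04 /h
MTBF = 1 / λ_sys = 1180 h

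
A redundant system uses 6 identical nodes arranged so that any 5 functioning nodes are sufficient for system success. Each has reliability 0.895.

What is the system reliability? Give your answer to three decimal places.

0.876

R = Σ_{i=5}^{6} C(6,i) p^i (1−p)^{6−i} with p = 0.895
C(6,5)·0.895^5·0.105^1 = 0.36179
C(6,6)·0.895^6·0.105^0 = 0.51397
Sum = 0.876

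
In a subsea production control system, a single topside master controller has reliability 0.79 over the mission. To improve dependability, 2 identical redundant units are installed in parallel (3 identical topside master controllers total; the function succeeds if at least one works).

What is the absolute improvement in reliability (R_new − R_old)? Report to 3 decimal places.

0.201

R_before = 0.79
R_after = 1 − (1 − 0.79)^3 = 0.991
ΔR = 0.991 − 0.79 = 0.201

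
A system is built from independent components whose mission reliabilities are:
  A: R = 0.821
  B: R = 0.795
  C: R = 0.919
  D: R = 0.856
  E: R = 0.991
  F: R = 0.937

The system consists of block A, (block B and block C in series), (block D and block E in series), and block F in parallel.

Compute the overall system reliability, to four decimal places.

0.9995

Series (B and C): 0.795000 × 0.919000 = 0.730605
Series (D and E): 0.856000 × 0.991000 = 0.848296
Parallel (A, [0.730605], [0.848296], and F): 1 − (1 − 0.821000)(1 − 0.730605)(1 − 0.848296)(1 − 0.937000) = 0.9995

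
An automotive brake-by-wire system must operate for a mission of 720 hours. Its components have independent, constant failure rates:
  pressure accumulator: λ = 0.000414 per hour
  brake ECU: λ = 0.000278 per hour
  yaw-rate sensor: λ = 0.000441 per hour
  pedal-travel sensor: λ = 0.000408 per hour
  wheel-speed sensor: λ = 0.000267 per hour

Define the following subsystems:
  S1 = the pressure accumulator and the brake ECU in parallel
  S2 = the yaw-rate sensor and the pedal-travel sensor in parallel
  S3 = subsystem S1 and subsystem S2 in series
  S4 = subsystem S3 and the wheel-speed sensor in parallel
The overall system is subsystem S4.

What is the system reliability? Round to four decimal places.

0.9803

R(pressure accumulator) = exp(−0.000414 × 720) = 0.742242
R(brake ECU) = exp(−0.000278 × 720) = 0.818600
R(yaw-rate sensor) = exp(−0.000441 × 720) = 0.727952
R(pedal-travel sensor) = exp(−0.000408 × 720) = 0.745455
R(wheel-speed sensor) = exp(−0.000267 × 720) = 0.825109
Parallel (pressure accumulator and brake ECU): 1 − (1 − 0.742242)(1 − 0.818600) = 0.953243
Parallel (yaw-rate sensor and pedal-travel sensor): 1 − (1 − 0.727952)(1 − 0.745455) = 0.930752
Series ([0.953243] and [0.930752]): 0.953243 × 0.930752 = 0.887233
Parallel ([0.887233] and wheel-speed sensor): 1 − (1 − 0.887233)(1 − 0.825109) = 0.9803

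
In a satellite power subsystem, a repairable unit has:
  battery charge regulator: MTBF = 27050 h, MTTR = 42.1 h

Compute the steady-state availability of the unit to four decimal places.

0.9984

A(battery charge regulator) = MTBF/(MTBF+MTTR) = 27050/(27050+42.1) = 0.9984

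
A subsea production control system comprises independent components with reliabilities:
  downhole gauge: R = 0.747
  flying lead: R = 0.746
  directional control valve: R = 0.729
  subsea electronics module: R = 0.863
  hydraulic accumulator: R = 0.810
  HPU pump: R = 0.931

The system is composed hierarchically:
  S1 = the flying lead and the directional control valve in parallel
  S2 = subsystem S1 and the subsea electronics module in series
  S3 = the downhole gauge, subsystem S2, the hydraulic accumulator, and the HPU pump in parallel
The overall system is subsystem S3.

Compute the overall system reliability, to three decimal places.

0.999

Parallel (flying lead and directional control valve): 1 − (1 − 0.74600)(1 − 0.72900) = 0.93117
Series ([0.93117] and subsea electronics module): 0.93117 × 0.86300 = 0.80360
Parallel (downhole gauge, [0.80360], hydraulic accumulator, and HPU pump): 1 − (1 − 0.74700)(1 − 0.80360)(1 − 0.81000)(1 − 0.93100) = 0.999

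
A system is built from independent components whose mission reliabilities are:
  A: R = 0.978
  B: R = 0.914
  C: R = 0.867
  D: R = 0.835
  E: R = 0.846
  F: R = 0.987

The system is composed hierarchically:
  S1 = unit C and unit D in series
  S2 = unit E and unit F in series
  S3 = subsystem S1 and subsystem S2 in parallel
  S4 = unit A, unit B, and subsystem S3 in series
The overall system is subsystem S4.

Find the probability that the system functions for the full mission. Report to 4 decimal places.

Series (C and D): 0.867000 × 0.835000 = 0.723945
Series (E and F): 0.846000 × 0.987000 = 0.835002
Parallel ([0.723945] and [0.835002]): 1 − (1 − 0.723945)(1 − 0.835002) = 0.954451
Series (A, B, and [0.954451]): 0.978000 × 0.914000 × 0.954451 = 0.8532

0.8532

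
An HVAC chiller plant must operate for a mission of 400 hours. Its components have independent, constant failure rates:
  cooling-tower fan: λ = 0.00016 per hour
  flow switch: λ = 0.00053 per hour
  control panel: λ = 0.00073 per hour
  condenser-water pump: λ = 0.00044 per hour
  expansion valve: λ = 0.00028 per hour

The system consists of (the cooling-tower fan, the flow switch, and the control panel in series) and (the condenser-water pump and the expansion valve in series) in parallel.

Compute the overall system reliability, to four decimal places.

0.8916

R(cooling-tower fan) = exp(−0.00016 × 400) = 0.938005
R(flow switch) = exp(−0.00053 × 400) = 0.808965
R(control panel) = exp(−0.00073 × 400) = 0.746769
R(condenser-water pump) = exp(−0.00044 × 400) = 0.838618
R(expansion valve) = exp(−0.00028 × 400) = 0.894044
Series (cooling-tower fan, flow switch, and control panel): 0.938005 × 0.808965 × 0.746769 = 0.566658
Series (condenser-water pump and expansion valve): 0.838618 × 0.894044 = 0.749761
Parallel ([0.566658] and [0.749761]): 1 − (1 − 0.566658)(1 − 0.749761) = 0.8916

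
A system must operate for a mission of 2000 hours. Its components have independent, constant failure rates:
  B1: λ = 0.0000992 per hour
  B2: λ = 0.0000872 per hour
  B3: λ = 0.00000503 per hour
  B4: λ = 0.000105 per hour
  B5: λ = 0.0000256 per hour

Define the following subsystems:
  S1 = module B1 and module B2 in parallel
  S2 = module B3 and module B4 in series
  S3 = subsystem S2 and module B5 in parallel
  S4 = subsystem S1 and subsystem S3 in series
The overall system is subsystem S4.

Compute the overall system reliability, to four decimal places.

0.9616

R(B1) = exp(−0.0000992 × 2000) = 0.820042
R(B2) = exp(−0.0000872 × 2000) = 0.839961
R(B3) = exp(−0.00000503 × 2000) = 0.989990
R(B4) = exp(−0.000105 × 2000) = 0.810584
R(B5) = exp(−0.0000256 × 2000) = 0.950089
Parallel (B1 and B2): 1 − (1 − 0.820042)(1 − 0.839961) = 0.971200
Series (B3 and B4): 0.989990 × 0.810584 = 0.802470
Parallel ([0.802470] and B5): 1 − (1 − 0.802470)(1 − 0.950089) = 0.990141
Series ([0.971200] and [0.990141]): 0.971200 × 0.990141 = 0.9616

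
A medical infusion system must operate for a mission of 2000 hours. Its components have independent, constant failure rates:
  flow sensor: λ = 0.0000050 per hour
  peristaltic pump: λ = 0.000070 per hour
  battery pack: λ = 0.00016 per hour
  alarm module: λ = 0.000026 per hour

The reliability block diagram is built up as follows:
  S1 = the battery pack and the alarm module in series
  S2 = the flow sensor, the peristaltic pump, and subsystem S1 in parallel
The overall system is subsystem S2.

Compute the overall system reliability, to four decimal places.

R(flow sensor) = exp(−0.0000050 × 2000) = 0.990050
R(peristaltic pump) = exp(−0.000070 × 2000) = 0.869358
R(battery pack) = exp(−0.00016 × 2000) = 0.726149
R(alarm module) = exp(−0.000026 × 2000) = 0.949329
Series (battery pack and alarm module): 0.726149 × 0.949329 = 0.689354
Parallel (flow sensor, peristaltic pump, and [0.689354]): 1 − (1 − 0.990050)(1 − 0.869358)(1 − 0.689354) = 0.9996

0.9996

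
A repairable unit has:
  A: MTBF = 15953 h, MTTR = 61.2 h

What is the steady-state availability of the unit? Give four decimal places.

A(A) = MTBF/(MTBF+MTTR) = 15953/(15953+61.2) = 0.9962

0.9962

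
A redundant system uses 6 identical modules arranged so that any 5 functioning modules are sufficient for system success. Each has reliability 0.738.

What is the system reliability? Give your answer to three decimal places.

0.506

R = Σ_{i=5}^{6} C(6,i) p^i (1−p)^{6−i} with p = 0.738
C(6,5)·0.738^5·0.262^1 = 0.34414
C(6,6)·0.738^6·0.262^0 = 0.16156
Sum = 0.506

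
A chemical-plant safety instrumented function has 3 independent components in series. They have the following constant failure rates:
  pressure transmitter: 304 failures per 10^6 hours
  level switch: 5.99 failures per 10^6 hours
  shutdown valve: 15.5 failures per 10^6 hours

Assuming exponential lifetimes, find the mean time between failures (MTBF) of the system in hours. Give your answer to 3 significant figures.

Series of exponential components: λ_sys = Σ λ_i
λ_sys = 0.000304 + 0.00000599 + 0.0000155 = 3.2549e-04 /h
MTBF = 1 / λ_sys = 3070 h

3070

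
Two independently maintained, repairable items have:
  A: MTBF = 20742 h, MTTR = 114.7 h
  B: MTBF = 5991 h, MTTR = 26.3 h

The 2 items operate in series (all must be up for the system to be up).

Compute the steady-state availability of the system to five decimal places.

A(A) = MTBF/(MTBF+MTTR) = 20742/(20742+114.7) = 0.994501
A(B) = MTBF/(MTBF+MTTR) = 5991/(5991+26.3) = 0.995629
Series availability: 0.994501 × 0.995629 = 0.99015

0.99015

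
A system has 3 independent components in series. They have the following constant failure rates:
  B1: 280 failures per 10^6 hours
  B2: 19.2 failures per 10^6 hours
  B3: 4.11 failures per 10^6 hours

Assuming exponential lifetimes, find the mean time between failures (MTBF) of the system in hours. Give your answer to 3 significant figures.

Series of exponential components: λ_sys = Σ λ_i
λ_sys = 0.000280 + 0.0000192 + 0.00000411 = 3.0331e-04 /h
MTBF = 1 / λ_sys = 3300 h

3300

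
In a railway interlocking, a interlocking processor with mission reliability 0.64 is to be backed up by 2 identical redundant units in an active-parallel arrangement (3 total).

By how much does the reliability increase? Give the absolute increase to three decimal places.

R_before = 0.64
R_after = 1 − (1 − 0.64)^3 = 0.953
ΔR = 0.953 − 0.64 = 0.313

0.313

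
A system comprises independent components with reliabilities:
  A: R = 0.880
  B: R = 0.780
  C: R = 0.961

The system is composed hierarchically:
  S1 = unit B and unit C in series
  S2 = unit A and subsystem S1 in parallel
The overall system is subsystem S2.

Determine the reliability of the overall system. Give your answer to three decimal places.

0.970

Series (B and C): 0.78000 × 0.96100 = 0.74958
Parallel (A and [0.74958]): 1 − (1 − 0.88000)(1 − 0.74958) = 0.970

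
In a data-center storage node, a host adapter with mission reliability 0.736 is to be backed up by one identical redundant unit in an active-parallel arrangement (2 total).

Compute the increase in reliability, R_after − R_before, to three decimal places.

0.194

R_before = 0.736
R_after = 1 − (1 − 0.736)^2 = 0.930
ΔR = 0.930 − 0.736 = 0.194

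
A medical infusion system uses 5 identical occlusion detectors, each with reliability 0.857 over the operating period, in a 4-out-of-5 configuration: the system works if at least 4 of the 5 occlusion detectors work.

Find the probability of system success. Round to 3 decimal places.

0.848

R = Σ_{i=4}^{5} C(5,i) p^i (1−p)^{5−i} with p = 0.857
C(5,4)·0.857^4·0.143^1 = 0.38568
C(5,5)·0.857^5·0.143^0 = 0.46228
Sum = 0.848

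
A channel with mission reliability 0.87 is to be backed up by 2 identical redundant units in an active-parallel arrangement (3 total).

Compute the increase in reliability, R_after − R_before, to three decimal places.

R_before = 0.87
R_after = 1 − (1 − 0.87)^3 = 0.998
ΔR = 0.998 − 0.87 = 0.128

0.128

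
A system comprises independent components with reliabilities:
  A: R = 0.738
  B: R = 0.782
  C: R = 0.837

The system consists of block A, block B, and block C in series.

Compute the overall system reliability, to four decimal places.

0.4830

Series (A, B, and C): 0.738000 × 0.782000 × 0.837000 = 0.4830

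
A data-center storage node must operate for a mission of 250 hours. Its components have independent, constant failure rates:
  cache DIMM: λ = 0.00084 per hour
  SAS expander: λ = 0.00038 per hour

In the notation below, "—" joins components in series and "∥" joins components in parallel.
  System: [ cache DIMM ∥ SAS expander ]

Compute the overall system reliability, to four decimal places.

R(cache DIMM) = exp(−0.00084 × 250) = 0.810584
R(SAS expander) = exp(−0.00038 × 250) = 0.909373
Parallel (cache DIMM and SAS expander): 1 − (1 − 0.810584)(1 − 0.909373) = 0.9828

0.9828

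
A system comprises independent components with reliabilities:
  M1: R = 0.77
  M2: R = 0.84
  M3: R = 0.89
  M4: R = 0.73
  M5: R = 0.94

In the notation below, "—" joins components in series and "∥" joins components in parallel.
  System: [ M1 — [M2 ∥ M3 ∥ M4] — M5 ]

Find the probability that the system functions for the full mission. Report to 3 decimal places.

Parallel (M2, M3, and M4): 1 − (1 − 0.84000)(1 − 0.89000)(1 − 0.73000) = 0.99525
Series (M1, [0.99525], and M5): 0.77000 × 0.99525 × 0.94000 = 0.720

0.720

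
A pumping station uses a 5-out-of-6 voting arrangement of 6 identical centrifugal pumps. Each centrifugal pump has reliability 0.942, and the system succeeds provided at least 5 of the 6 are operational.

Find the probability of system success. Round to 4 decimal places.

0.9569

R = Σ_{i=5}^{6} C(6,i) p^i (1−p)^{6−i} with p = 0.942
C(6,5)·0.942^5·0.058^1 = 0.258127
C(6,6)·0.942^6·0.058^0 = 0.698724
Sum = 0.9569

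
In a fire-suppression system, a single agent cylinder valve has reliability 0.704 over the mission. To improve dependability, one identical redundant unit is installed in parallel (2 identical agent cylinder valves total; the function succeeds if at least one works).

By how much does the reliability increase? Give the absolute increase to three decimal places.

0.208

R_before = 0.704
R_after = 1 − (1 − 0.704)^2 = 0.912
ΔR = 0.912 − 0.704 = 0.208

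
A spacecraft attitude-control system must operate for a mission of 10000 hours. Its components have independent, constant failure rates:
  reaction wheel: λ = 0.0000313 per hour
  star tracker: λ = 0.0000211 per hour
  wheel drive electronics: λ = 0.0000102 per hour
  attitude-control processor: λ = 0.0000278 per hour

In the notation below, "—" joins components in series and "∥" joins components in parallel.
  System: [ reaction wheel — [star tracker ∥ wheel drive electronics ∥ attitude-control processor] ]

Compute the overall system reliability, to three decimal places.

R(reaction wheel) = exp(−0.0000313 × 10000) = 0.73125
R(star tracker) = exp(−0.0000211 × 10000) = 0.80977
R(wheel drive electronics) = exp(−0.0000102 × 10000) = 0.90303
R(attitude-control processor) = exp(−0.0000278 × 10000) = 0.75730
Parallel (star tracker, wheel drive electronics, and attitude-control processor): 1 − (1 − 0.80977)(1 − 0.90303)(1 − 0.75730) = 0.99552
Series (reaction wheel and [0.99552]): 0.73125 × 0.99552 = 0.728

0.728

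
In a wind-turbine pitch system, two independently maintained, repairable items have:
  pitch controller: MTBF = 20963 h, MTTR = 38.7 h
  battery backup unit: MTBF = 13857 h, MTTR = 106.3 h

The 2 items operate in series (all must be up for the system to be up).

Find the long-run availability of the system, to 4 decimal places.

0.9906

A(pitch controller) = MTBF/(MTBF+MTTR) = 20963/(20963+38.7) = 0.998157
A(battery backup unit) = MTBF/(MTBF+MTTR) = 13857/(13857+106.3) = 0.992387
Series availability: 0.998157 × 0.992387 = 0.9906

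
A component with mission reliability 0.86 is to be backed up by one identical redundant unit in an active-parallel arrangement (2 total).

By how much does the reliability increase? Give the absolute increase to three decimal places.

0.120

R_before = 0.86
R_after = 1 − (1 − 0.86)^2 = 0.980
ΔR = 0.980 − 0.86 = 0.120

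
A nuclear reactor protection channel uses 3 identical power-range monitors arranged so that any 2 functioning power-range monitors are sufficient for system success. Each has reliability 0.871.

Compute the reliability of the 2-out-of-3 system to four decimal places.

0.9544

R = Σ_{i=2}^{3} C(3,i) p^i (1−p)^{3−i} with p = 0.871
C(3,2)·0.871^2·0.129^1 = 0.293594
C(3,3)·0.871^3·0.129^0 = 0.660776
Sum = 0.9544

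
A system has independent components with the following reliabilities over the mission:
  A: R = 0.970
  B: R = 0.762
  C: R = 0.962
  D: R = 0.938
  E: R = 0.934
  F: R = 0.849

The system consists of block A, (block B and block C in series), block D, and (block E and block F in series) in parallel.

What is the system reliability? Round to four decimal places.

Series (B and C): 0.762000 × 0.962000 = 0.733044
Series (E and F): 0.934000 × 0.849000 = 0.792966
Parallel (A, [0.733044], D, and [0.792966]): 1 − (1 − 0.970000)(1 − 0.733044)(1 − 0.938000)(1 − 0.792966) = 0.9999

0.9999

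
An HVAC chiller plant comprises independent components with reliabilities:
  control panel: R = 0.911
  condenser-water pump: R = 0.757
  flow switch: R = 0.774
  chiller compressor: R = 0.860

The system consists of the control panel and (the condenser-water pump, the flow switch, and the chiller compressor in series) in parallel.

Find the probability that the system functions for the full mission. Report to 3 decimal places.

0.956

Series (condenser-water pump, flow switch, and chiller compressor): 0.75700 × 0.77400 × 0.86000 = 0.50389
Parallel (control panel and [0.50389]): 1 − (1 − 0.91100)(1 − 0.50389) = 0.956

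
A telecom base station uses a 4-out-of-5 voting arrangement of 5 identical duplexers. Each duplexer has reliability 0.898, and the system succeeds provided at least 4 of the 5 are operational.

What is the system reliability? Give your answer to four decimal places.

0.9156

R = Σ_{i=4}^{5} C(5,i) p^i (1−p)^{5−i} with p = 0.898
C(5,4)·0.898^4·0.102^1 = 0.331647
C(5,5)·0.898^5·0.102^0 = 0.583958
Sum = 0.9156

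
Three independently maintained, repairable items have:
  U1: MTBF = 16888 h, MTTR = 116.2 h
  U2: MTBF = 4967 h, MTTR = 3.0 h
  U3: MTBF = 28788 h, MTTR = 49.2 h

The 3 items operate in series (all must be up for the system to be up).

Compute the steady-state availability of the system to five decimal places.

0.99087

A(U1) = MTBF/(MTBF+MTTR) = 16888/(16888+116.2) = 0.993166
A(U2) = MTBF/(MTBF+MTTR) = 4967/(4967+3.0) = 0.999396
A(U3) = MTBF/(MTBF+MTTR) = 28788/(28788+49.2) = 0.998294
Series availability: 0.993166 × 0.999396 × 0.998294 = 0.99087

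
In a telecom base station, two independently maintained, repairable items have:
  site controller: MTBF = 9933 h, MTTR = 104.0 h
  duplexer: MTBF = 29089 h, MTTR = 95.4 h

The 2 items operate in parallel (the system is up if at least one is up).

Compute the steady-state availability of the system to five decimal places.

0.99997

A(site controller) = MTBF/(MTBF+MTTR) = 9933/(9933+104.0) = 0.989638
A(duplexer) = MTBF/(MTBF+MTTR) = 29089/(29089+95.4) = 0.996731
Parallel availability: 1 − (1 − 0.989638)(1 − 0.996731) = 0.99997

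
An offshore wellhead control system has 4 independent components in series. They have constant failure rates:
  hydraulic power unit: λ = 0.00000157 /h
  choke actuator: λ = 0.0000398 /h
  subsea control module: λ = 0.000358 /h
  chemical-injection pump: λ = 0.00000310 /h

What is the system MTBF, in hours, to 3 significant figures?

2480

Series of exponential components: λ_sys = Σ λ_i
λ_sys = 0.00000157 + 0.0000398 + 0.000358 + 0.00000310 = 4.0247e-04 /h
MTBF = 1 / λ_sys = 2480 h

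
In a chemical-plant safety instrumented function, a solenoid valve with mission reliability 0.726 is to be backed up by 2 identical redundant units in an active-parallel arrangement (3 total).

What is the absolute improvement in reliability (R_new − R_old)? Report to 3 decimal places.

0.253

R_before = 0.726
R_after = 1 − (1 − 0.726)^3 = 0.979
ΔR = 0.979 − 0.726 = 0.253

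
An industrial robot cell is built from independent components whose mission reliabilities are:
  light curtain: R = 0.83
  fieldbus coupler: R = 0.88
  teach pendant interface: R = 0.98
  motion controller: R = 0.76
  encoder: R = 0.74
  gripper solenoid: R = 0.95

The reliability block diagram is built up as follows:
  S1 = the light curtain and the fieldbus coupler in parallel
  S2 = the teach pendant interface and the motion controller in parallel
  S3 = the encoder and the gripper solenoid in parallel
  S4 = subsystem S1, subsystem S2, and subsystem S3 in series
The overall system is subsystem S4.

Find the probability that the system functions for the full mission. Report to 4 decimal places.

Parallel (light curtain and fieldbus coupler): 1 − (1 − 0.830000)(1 − 0.880000) = 0.979600
Parallel (teach pendant interface and motion controller): 1 − (1 − 0.980000)(1 − 0.760000) = 0.995200
Parallel (encoder and gripper solenoid): 1 − (1 − 0.740000)(1 − 0.950000) = 0.987000
Series ([0.979600], [0.995200], and [0.987000]): 0.979600 × 0.995200 × 0.987000 = 0.9622

0.9622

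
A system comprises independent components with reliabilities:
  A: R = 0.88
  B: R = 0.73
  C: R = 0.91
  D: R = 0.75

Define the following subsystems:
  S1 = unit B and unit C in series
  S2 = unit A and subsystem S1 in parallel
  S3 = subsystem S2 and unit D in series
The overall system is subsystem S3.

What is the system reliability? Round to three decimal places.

0.720

Series (B and C): 0.73000 × 0.91000 = 0.66430
Parallel (A and [0.66430]): 1 − (1 − 0.88000)(1 − 0.66430) = 0.95972
Series ([0.95972] and D): 0.95972 × 0.75000 = 0.720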